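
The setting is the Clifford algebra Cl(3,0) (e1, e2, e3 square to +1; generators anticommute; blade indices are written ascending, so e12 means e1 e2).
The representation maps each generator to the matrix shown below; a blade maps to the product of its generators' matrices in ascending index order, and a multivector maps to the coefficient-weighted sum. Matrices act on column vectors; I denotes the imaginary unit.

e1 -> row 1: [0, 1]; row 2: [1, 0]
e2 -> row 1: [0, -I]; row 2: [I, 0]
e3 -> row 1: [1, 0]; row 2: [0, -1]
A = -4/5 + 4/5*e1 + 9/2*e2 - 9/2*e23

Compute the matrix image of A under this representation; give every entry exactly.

Bivector images (products of the table entries): rho(e23) = rho(e2)rho(e3) = row 1: [0, I]; row 2: [I, 0].
M = (-4/5)*1 + (4/5)*rho(e1) + (9/2)*rho(e2) + (-9/2)*rho(e23), summed entrywise (1 is the identity matrix):
Answer: row 1: [-4/5, 4/5 - 9*I]; row 2: [4/5, -4/5]


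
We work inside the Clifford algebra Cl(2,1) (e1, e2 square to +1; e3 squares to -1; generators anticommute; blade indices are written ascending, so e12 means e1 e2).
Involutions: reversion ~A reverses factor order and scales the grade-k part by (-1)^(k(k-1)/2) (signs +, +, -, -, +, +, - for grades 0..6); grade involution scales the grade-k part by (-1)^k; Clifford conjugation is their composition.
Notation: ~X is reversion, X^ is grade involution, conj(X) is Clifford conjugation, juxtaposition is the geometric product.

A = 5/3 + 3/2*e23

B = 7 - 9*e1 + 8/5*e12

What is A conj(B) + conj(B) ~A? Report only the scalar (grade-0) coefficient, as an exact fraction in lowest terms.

first term: 35/3 + 15*e1 - 8/3*e12 + 12/5*e13 + 21/2*e23 + 27/2*e123
second term: 35/3 + 15*e1 - 8/3*e12 + 12/5*e13 - 21/2*e23 - 27/2*e123
Answer: 70/3


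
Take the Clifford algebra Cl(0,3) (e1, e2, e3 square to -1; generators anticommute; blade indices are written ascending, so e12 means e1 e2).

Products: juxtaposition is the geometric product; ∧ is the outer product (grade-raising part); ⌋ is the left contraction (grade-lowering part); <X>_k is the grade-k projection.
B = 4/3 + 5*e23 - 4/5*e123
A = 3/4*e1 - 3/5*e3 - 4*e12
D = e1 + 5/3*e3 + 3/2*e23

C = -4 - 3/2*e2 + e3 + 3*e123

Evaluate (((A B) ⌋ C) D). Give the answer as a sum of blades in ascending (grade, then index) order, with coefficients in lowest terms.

step 1: e1 - 3*e2 - 4*e3 - 436/75*e12 + 20*e13 + 3/5*e23 + 15/4*e123
step 2: 43/4 - 9/5*e1 + 60*e2 + 436/25*e3 + 12*e12 - 9*e13 - 3*e23
step 3: -683/30 + 103/4*e1 + 1079/25*e2 - 973/12*e3 - 147/2*e12 - 961/25*e13 + 929/8*e23 + 143/10*e123
Answer: -683/30 + 103/4*e1 + 1079/25*e2 - 973/12*e3 - 147/2*e12 - 961/25*e13 + 929/8*e23 + 143/10*e123


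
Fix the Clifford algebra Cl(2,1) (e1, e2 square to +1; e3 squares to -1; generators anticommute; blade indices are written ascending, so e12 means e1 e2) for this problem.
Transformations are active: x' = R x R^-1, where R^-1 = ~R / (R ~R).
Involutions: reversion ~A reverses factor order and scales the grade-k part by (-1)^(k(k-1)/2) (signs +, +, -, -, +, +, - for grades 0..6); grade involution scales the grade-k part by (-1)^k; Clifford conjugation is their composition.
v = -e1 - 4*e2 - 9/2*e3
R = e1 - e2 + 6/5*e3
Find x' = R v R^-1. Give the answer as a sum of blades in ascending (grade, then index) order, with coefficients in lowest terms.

~R = e1 - e2 + 6/5*e3, and R ~R = 14/25, so R^-1 = ~R / (14/25).
R v = 42/5 - 5*e12 - 33/10*e13 + 93/10*e23
Answer: 31*e1 - 26*e2 + 81/2*e3


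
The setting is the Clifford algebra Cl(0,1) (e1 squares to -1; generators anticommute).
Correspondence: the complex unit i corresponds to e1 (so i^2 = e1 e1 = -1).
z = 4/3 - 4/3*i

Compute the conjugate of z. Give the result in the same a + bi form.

In blades: z = 4/3 - 4/3*e1.
Conjugation here is Clifford conjugation: the scalar is fixed and the grade-1 and grade-2 blades all flip sign, giving 4/3 + 4/3*e1; translating back:
Answer: 4/3 + 4/3*i


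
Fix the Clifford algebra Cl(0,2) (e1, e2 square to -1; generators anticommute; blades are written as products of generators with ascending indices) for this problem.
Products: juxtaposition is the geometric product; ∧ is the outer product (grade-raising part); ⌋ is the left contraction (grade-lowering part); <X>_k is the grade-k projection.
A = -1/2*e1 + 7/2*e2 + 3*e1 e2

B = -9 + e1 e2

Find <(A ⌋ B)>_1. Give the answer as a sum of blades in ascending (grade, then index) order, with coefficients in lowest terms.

step 1: -3 + 7/2*e1 + 1/2*e2
step 2: 7/2*e1 + 1/2*e2
Answer: 7/2*e1 + 1/2*e2


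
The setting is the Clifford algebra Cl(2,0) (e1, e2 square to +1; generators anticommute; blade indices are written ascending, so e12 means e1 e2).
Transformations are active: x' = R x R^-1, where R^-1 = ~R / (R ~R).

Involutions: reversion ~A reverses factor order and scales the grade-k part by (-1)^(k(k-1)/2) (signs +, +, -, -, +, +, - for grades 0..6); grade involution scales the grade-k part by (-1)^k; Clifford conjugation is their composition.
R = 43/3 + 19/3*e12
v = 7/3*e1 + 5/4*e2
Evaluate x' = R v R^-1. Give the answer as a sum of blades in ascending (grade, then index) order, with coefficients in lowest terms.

~R = 43/3 - 19/3*e12, and R ~R = 2210/9, so R^-1 = ~R / (2210/9).
R v = 1489/36*e1 + 113/36*e2
Answer: 11029/4420*e1 - 2929/3315*e2


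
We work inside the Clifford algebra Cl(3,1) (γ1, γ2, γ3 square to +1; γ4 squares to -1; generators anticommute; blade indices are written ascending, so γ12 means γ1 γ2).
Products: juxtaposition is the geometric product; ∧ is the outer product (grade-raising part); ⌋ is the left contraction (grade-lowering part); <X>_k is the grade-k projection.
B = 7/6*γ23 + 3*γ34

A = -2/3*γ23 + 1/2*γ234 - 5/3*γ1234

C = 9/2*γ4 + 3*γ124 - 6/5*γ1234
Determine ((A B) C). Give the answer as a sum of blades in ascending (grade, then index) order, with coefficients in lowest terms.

step 1: 7/9 + 3/2*γ2 - 7/12*γ4 - 5*γ12 + 35/18*γ14 - 2*γ24
step 2: 21/8 - 59/4*γ1 + 19/6*γ2 + 37/2*γ4 + 7/4*γ12 - 12/5*γ13 - 9/2*γ14 - 7/3*γ23 + 27/4*γ24 - 6*γ34 + 7/10*γ123 - 121/6*γ124 + 9/5*γ134 - 14/15*γ1234
Answer: 21/8 - 59/4*γ1 + 19/6*γ2 + 37/2*γ4 + 7/4*γ12 - 12/5*γ13 - 9/2*γ14 - 7/3*γ23 + 27/4*γ24 - 6*γ34 + 7/10*γ123 - 121/6*γ124 + 9/5*γ134 - 14/15*γ1234


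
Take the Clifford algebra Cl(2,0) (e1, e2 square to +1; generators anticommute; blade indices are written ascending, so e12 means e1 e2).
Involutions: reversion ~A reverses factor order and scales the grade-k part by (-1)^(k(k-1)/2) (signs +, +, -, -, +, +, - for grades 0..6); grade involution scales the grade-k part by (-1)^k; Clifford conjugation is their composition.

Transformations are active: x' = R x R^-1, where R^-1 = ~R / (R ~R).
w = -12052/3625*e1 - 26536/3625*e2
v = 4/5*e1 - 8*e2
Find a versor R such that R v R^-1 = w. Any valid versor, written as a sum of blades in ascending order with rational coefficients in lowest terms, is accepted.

Take R = v + w = -9152/3625*e1 - 55536/3625*e2. Because q(v) = q(w) = 1616/25, conjugation by R sends v exactly to w.
Answer: -9152/3625*e1 - 55536/3625*e2


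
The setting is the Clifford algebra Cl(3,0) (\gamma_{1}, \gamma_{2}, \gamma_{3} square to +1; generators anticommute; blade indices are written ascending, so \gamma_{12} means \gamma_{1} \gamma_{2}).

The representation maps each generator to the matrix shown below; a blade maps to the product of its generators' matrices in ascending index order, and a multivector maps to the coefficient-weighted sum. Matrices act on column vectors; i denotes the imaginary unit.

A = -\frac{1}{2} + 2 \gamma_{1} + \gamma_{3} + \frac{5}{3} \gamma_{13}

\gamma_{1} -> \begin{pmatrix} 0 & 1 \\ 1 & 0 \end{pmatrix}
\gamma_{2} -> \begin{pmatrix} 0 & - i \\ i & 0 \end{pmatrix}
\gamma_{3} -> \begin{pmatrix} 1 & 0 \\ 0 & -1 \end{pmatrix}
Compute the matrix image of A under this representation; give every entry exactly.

Bivector images (products of the table entries): rho(\gamma_{13}) = rho(\gamma_{1})rho(\gamma_{3}) = \begin{pmatrix} 0 & -1 \\ 1 & 0 \end{pmatrix}.
M = (-\frac{1}{2})*1 + (2)*rho(\gamma_{1}) + (1)*rho(\gamma_{3}) + (\frac{5}{3})*rho(\gamma_{13}), summed entrywise (1 is the identity matrix):
Answer: \begin{pmatrix} \frac{1}{2} & \frac{1}{3} \\ \frac{11}{3} & - \frac{3}{2} \end{pmatrix}


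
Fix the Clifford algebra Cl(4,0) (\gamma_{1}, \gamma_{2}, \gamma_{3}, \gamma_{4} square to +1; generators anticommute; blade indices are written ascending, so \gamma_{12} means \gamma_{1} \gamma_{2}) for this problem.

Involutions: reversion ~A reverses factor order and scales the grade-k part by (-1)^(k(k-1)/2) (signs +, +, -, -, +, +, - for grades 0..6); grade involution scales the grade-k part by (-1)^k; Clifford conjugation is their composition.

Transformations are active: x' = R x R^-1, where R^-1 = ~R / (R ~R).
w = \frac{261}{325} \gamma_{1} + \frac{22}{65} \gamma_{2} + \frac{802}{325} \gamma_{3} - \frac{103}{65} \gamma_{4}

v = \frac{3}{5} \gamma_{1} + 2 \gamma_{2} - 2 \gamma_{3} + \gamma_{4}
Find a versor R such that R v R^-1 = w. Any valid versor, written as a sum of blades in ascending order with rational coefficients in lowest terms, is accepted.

Reasoning: v^2 = w^2 = \frac{234}{25} since conjugation preserves the quadratic form; R = v + w = \frac{456}{325} \gamma_{1} + \frac{152}{65} \gamma_{2} + \frac{152}{325} \gamma_{3} - \frac{38}{65} \gamma_{4} is then valid when invertible, keeping its own part and reversing (v - w)/2.
Answer: \frac{456}{325} \gamma_{1} + \frac{152}{65} \gamma_{2} + \frac{152}{325} \gamma_{3} - \frac{38}{65} \gamma_{4}


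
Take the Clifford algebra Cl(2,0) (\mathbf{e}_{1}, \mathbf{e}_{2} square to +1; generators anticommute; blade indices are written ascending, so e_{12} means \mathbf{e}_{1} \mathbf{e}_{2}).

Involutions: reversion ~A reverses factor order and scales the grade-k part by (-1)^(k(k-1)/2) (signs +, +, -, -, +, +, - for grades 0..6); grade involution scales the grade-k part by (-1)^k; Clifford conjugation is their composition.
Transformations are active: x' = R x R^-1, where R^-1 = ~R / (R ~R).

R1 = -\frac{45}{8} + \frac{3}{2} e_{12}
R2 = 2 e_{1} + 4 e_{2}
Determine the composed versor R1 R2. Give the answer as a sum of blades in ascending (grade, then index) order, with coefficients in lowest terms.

Distribute over the terms of R1 (each basis-blade product reordered to ascending indices, repeated generators contracted through their squares):
(-\frac{45}{8}) R2 = -\frac{45}{4} e_{1} - \frac{45}{2} e_{2}
(\frac{3}{2} e_{12}) R2 = 6 e_{1} - 3 e_{2}
Summing the partial products and collecting blades:
Answer: -\frac{21}{4} e_{1} - \frac{51}{2} e_{2}


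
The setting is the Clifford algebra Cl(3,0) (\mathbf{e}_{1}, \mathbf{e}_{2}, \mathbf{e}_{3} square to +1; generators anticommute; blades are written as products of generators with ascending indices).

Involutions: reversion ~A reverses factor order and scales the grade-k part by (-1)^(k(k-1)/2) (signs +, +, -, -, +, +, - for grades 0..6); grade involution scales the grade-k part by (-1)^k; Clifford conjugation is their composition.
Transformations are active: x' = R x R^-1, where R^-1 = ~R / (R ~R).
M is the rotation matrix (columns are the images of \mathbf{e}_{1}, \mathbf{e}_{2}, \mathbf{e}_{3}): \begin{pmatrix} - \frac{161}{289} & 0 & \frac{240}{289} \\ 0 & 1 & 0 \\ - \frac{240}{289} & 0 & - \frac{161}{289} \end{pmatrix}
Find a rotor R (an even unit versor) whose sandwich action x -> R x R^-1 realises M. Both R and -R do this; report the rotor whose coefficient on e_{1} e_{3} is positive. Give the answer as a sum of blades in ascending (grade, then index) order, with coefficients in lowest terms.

Method: write R = a + b12*e_{1} e_{2} + b13*e_{1} e_{3} + b23*e_{2} e_{3} with a^2 + b12^2 + b13^2 + b23^2 = 1 (so R^-1 = ~R). Expanding the columns R e_j ~R gives tr M = 4a^2 - 1 and, from the antisymmetric part, M21 - M12 = -4a*b12, M13 - M31 = 4a*b13, M32 - M23 = -4a*b23.
Here tr M = -\frac{33}{289}, so a^2 = (1 + tr M)/4 = \frac{64}{289} and a = ±\frac{8}{17}. Taking a = \frac{8}{17}: M21 - M12 = 0, M13 - M31 = \frac{480}{289}, M32 - M23 = 0, giving b12 = 0, b13 = \frac{15}{17}, b23 = 0, i.e. R = \frac{8}{17} + \frac{15}{17} e_{1} e_{3}.
Its e_{1} e_{3} coefficient is already positive.
Answer: \frac{8}{17} + \frac{15}{17} e_{1} e_{3}. Key observation: the double cover Spin(3) -> SO(3) sends R and -R to the same matrix (trace -\frac{33}{289} here), so the stated sign of the e_{1} e_{3} coefficient is what selects one sheet.


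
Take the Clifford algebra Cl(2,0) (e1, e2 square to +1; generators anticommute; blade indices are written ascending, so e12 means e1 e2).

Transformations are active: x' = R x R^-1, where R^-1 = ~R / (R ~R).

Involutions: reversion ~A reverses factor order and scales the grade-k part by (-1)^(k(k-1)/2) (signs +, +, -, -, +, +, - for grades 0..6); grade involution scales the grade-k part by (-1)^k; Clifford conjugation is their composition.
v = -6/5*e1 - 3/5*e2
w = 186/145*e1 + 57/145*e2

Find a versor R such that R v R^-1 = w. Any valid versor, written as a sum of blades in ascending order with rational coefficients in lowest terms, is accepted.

Sketch: the shared square 9/5 makes R = v + w = 12/145*e1 - 6/29*e2 the natural versor; its sandwich fixes that direction, negates (v - w)/2, and sends v to w.
Answer: 12/145*e1 - 6/29*e2


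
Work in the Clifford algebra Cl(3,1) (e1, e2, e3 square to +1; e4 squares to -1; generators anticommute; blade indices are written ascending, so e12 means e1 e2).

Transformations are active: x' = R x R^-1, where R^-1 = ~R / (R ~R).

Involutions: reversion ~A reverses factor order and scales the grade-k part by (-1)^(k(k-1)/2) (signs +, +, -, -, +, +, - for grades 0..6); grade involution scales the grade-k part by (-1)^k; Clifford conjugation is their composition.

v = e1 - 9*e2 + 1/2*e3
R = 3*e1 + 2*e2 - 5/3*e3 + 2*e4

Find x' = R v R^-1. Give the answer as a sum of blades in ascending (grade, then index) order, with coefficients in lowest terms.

~R = 3*e1 + 2*e2 - 5/3*e3 + 2*e4, and R ~R = 106/9, so R^-1 = ~R / (106/9).
R v = -95/6 - 29*e12 + 19/6*e13 - 2*e14 - 14*e23 + 18*e24 - e34
Answer: -961/106*e1 + 192/53*e2 + 211/53*e3 - 285/53*e4


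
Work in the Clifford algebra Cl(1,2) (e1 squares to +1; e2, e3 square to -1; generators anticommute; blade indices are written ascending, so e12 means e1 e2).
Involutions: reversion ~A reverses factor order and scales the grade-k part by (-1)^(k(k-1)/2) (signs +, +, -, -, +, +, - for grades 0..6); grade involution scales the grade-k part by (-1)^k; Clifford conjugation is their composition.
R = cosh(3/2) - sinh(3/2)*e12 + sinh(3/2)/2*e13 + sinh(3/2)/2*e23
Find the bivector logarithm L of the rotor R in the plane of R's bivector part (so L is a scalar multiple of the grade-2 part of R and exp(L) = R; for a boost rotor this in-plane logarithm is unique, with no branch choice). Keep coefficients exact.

The scalar part of R is cosh(3/2), giving the rapidity magnitude (cosh is even); the bivector part supplies orientation, its quotient by sinh of the rapidity is the plane, and L = rapidity * plane — unique in that plane, since flipping both signs leaves L unchanged.
Concretely: cosh(rapidity) = cosh(3/2) gives rapidity = ±3/2, and since rapidity/sinh(rapidity) is even the sign is immaterial: L = (rapidity/sinh(rapidity)) * <R>_2 = (3/(2*sinh(3/2))) * <R>_2.
Answer: -3/2*e12 + 3/4*e13 + 3/4*e23


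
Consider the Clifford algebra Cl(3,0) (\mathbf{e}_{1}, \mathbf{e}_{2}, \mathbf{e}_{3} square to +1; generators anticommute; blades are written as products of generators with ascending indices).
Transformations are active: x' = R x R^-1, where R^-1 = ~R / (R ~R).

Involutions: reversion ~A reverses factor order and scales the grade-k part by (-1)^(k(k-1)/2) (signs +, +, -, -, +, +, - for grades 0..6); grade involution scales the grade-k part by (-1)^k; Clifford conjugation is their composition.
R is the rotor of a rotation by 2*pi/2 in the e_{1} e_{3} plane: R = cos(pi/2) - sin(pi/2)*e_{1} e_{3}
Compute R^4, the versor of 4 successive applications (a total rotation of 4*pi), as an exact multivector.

Rotor phase runs at HALF the rotation angle; powers of one rotor simply add phase, so after 4 steps in e_{1} e_{3} the phase is 4*pi/2 = 2 \pi and R^4 = cos(2 \pi) - sin(2 \pi)*e_{1} e_{3}.
cos(2 \pi) = 1 and sin(2 \pi) = 0, so R^4 = 1. The total rotation 4*pi is 2 full turns, so every vector returns to itself, yet the rotor is +1, back on the identity sheet (an even number of 2*pi turns).
Answer: 1


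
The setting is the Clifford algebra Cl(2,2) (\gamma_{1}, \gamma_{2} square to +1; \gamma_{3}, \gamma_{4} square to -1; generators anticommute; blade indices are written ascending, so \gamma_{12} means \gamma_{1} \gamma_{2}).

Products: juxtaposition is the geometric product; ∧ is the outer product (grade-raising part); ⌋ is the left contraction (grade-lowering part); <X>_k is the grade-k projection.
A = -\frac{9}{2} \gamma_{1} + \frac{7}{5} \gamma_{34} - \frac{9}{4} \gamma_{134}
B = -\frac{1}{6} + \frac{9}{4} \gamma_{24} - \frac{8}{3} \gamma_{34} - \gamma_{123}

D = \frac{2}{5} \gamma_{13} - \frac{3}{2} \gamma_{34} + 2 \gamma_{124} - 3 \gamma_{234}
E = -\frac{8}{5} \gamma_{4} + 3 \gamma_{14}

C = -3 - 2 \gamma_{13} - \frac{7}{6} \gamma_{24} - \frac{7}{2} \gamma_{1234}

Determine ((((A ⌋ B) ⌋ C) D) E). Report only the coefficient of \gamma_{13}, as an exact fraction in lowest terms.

step 1: \frac{56}{15} + \frac{9}{2} \gamma_{23}
step 2: -\frac{56}{5} - \frac{112}{15} \gamma_{13} - \frac{63}{4} \gamma_{14} - \frac{196}{45} \gamma_{24} - \frac{196}{15} \gamma_{1234}
step 3: -\frac{224}{75} - \frac{2156}{45} \gamma_{1} + \frac{63}{2} \gamma_{2} - \frac{196}{5} \gamma_{3} - \frac{98}{5} \gamma_{12} + \frac{3829}{200} \gamma_{13} - \frac{56}{5} \gamma_{14} + \frac{98}{15} \gamma_{23} + \frac{392}{75} \gamma_{24} + \frac{21}{2} \gamma_{34} - \frac{189}{4} \gamma_{123} + \frac{56}{3} \gamma_{234} + \frac{392}{225} \gamma_{1234}
step 4: -\frac{168}{5} - \frac{448}{25} \gamma_{1} + \frac{3136}{375} \gamma_{2} + \frac{84}{5} \gamma_{3} - \frac{52108}{375} \gamma_{4} - \frac{392}{25} \gamma_{12} - \frac{63}{2} \gamma_{13} + \frac{15232}{225} \gamma_{14} + \frac{2632}{75} \gamma_{23} + \frac{42}{5} \gamma_{24} + \frac{1057}{200} \gamma_{34} + \frac{66136}{1125} \gamma_{123} - \frac{3157}{50} \gamma_{124} + \frac{10871}{125} \gamma_{134} - \frac{45661}{300} \gamma_{234} + \frac{476}{5} \gamma_{1234}
Answer: -\frac{63}{2}


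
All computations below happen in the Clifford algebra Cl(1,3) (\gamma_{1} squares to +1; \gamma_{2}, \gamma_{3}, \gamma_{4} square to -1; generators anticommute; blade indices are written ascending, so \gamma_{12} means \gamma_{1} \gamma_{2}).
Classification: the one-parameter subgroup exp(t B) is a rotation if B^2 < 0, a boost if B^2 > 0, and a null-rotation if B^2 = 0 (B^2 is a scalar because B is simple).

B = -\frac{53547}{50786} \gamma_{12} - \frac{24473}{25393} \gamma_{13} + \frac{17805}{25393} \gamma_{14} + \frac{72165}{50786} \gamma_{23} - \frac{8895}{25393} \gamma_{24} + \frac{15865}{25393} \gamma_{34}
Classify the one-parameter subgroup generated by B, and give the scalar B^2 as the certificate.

B^2 term by term: the squares give (-\frac{53547}{50786})^2*(\gamma_{12})^2 + (-\frac{24473}{25393})^2*(\gamma_{13})^2 + (\frac{17805}{25393})^2*(\gamma_{14})^2 + (\frac{72165}{50786})^2*(\gamma_{23})^2 + (-\frac{8895}{25393})^2*(\gamma_{24})^2 + (\frac{15865}{25393})^2*(\gamma_{34})^2 = \frac{2867281209}{2579217796}*(+1) + \frac{598927729}{644804449}*(+1) + \frac{317018025}{644804449}*(+1) + \frac{5207787225}{2579217796}*(-1) + \frac{79121025}{644804449}*(-1) + \frac{251698225}{644804449}*(-1) = 0 (each basis 2-blade squares to minus the product of its generators' squares); cross terms between blades sharing an index anticommute and cancel; the commuting (index-disjoint) pairs give grade-4 terms 2*c*c'*(blade product), which cancel blade by blade — \gamma_{1234}: -\frac{849523155}{644804449} - \frac{435374670}{644804449} + \frac{1284897825}{644804449} = 0 — confirming B is simple. So B^2 = 0.
Answer: null-rotation, certificate B^2 = 0. Key observation: B^2 = 0 is a conjugation invariant, so its sign decides the class regardless of the surface form of B.


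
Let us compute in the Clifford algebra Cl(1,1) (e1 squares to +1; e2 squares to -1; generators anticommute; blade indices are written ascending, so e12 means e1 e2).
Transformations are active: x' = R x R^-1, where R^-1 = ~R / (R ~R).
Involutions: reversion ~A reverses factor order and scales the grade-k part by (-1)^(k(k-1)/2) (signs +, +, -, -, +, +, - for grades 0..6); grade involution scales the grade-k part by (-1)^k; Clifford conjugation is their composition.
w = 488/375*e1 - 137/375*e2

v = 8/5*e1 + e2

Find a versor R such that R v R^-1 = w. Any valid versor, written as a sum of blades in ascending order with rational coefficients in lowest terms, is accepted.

Since q(v) = q(w) = 39/25, the sum R = v + w = 1088/375*e1 + 238/375*e2 does the job whenever invertible.
Answer: 1088/375*e1 + 238/375*e2


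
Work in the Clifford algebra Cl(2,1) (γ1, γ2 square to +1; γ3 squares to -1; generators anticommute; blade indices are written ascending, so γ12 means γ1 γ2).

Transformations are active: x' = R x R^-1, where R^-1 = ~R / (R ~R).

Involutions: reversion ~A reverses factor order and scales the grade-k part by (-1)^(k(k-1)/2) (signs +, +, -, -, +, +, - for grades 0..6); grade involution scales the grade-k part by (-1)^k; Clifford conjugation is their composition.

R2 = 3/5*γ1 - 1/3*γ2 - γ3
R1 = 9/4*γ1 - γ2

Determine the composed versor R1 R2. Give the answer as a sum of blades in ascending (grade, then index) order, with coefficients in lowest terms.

Distribute over the terms of R1 (each basis-blade product reordered to ascending indices, repeated generators contracted through their squares):
(9/4*γ1) R2 = 27/20 - 3/4*γ12 - 9/4*γ13
(-γ2) R2 = 1/3 + 3/5*γ12 + γ23
Summing the partial products and collecting blades:
Answer: 101/60 - 3/20*γ12 - 9/4*γ13 + γ23


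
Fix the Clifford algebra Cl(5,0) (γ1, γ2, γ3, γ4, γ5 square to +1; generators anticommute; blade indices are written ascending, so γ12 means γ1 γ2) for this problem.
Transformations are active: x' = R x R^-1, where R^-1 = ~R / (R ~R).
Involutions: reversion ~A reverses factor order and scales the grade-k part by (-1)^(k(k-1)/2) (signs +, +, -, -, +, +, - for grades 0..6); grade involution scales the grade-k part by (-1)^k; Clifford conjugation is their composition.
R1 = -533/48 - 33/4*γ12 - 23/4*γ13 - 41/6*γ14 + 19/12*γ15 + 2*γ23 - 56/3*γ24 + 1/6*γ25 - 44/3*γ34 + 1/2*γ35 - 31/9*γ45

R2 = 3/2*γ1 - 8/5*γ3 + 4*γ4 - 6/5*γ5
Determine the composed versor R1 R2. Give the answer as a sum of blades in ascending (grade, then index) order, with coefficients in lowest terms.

Distribute over the terms of R2 (each basis-blade product reordered to ascending indices, repeated generators contracted through their squares):
R1 (3/2*γ1) = -533/32*γ1 + 99/8*γ2 + 69/8*γ3 + 41/4*γ4 - 19/8*γ5 + 3*γ123 - 28*γ124 + 1/4*γ125 - 22*γ134 + 3/4*γ135 - 31/6*γ145
R1 (-8/5*γ3) = 46/5*γ1 - 16/5*γ2 + 533/30*γ3 - 352/15*γ4 + 4/5*γ5 + 66/5*γ123 - 164/15*γ134 + 38/15*γ135 - 448/15*γ234 + 4/15*γ235 + 248/45*γ345
R1 (4*γ4) = -82/3*γ1 - 224/3*γ2 - 176/3*γ3 - 533/12*γ4 + 124/9*γ5 - 33*γ124 - 23*γ134 - 19/3*γ145 + 8*γ234 - 2/3*γ245 - 2*γ345
R1 (-6/5*γ5) = -19/10*γ1 - 1/5*γ2 - 3/5*γ3 + 62/15*γ4 + 533/40*γ5 + 99/10*γ125 + 69/10*γ135 + 41/5*γ145 - 12/5*γ235 + 112/5*γ245 + 88/5*γ345
Summing the partial products and collecting blades:
Answer: -17611/480*γ1 - 7883/120*γ2 - 263/8*γ3 - 107/2*γ4 + 919/36*γ5 + 81/5*γ123 - 61*γ124 + 203/20*γ125 - 839/15*γ134 + 611/60*γ135 - 33/10*γ145 - 328/15*γ234 - 32/15*γ235 + 326/15*γ245 + 190/9*γ345


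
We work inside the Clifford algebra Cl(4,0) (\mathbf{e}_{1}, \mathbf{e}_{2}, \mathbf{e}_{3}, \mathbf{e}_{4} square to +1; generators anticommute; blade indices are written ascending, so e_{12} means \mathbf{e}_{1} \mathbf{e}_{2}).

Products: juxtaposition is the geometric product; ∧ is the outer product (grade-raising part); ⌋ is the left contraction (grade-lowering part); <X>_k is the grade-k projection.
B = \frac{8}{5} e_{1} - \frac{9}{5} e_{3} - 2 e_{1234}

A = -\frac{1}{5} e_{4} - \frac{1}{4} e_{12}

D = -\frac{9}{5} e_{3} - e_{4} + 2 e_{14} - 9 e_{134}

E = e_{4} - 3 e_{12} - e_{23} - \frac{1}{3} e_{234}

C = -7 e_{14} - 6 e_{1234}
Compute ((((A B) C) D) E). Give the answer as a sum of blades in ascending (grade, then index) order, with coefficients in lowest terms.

step 1: \frac{2}{5} e_{2} + \frac{8}{25} e_{14} - \frac{43}{50} e_{34} + \frac{1}{20} e_{123}
step 2: \frac{56}{25} + \frac{3}{10} e_{4} - \frac{129}{25} e_{12} + \frac{301}{50} e_{13} + \frac{48}{25} e_{23} + \frac{14}{5} e_{124} + \frac{12}{5} e_{134} - \frac{7}{20} e_{234}
step 3: \frac{213}{10} - \frac{2859}{250} e_{1} + \frac{268}{125} e_{2} + \frac{96}{125} e_{3} + \frac{2597}{50} e_{4} + \frac{7}{20} e_{12} - \frac{51}{10} e_{13} + \frac{44}{5} e_{14} + \frac{511}{20} e_{23} + \frac{969}{100} e_{24} - \frac{23}{2} e_{34} + \frac{2497}{250} e_{123} - \frac{303}{25} e_{124} - \frac{1309}{50} e_{134} - \frac{1209}{25} e_{234} + \frac{222}{25} e_{1234}
step 4: \frac{3121}{50} + \frac{1409}{50} e_{1} + \frac{61399}{1500} e_{2} + \frac{1309}{100} e_{3} - \frac{16471}{300} e_{4} - \frac{13477}{150} e_{12} + \frac{1354}{25} e_{13} + \frac{8953}{300} e_{14} - \frac{10751}{150} e_{23} - \frac{71}{2} e_{24} + \frac{5101}{300} e_{34} + \frac{11309}{750} e_{123} - \frac{3667}{20} e_{124} - \frac{41453}{300} e_{134} + \frac{901}{20} e_{234} + \frac{79}{2} e_{1234}
Answer: \frac{3121}{50} + \frac{1409}{50} e_{1} + \frac{61399}{1500} e_{2} + \frac{1309}{100} e_{3} - \frac{16471}{300} e_{4} - \frac{13477}{150} e_{12} + \frac{1354}{25} e_{13} + \frac{8953}{300} e_{14} - \frac{10751}{150} e_{23} - \frac{71}{2} e_{24} + \frac{5101}{300} e_{34} + \frac{11309}{750} e_{123} - \frac{3667}{20} e_{124} - \frac{41453}{300} e_{134} + \frac{901}{20} e_{234} + \frac{79}{2} e_{1234}


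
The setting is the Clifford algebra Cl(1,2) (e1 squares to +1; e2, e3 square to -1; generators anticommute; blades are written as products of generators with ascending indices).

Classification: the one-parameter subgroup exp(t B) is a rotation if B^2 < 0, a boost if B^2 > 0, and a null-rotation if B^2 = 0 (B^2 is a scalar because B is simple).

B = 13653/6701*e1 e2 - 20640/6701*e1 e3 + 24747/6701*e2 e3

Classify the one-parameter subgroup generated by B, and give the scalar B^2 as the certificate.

B^2 term by term: the squares give (13653/6701)^2*(e1 e2)^2 + (-20640/6701)^2*(e1 e3)^2 + (24747/6701)^2*(e2 e3)^2 = 186404409/44903401*(+1) + 426009600/44903401*(+1) + 612414009/44903401*(-1) = 0 (each basis 2-blade squares to minus the product of its generators' squares); cross terms between blades sharing an index anticommute and cancel. So B^2 = 0.
Answer: null-rotation, certificate B^2 = 0. No conjugation can change B^2 = 0; the sign gives the class.


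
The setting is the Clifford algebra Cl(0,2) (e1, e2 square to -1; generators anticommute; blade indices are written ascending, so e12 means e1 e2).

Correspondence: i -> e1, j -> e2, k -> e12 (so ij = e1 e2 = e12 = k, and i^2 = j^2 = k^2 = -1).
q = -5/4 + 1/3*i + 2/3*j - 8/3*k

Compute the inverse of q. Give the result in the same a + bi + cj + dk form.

In blades: q = -5/4 + 1/3*e1 + 2/3*e2 - 8/3*e12.
With qbar = -5/4 - 1/3*e1 - 2/3*e2 + 8/3*e12 (scalar fixed, mapped units negated), q qbar = 443/48 (the sum of squared coefficients), so q^-1 = qbar / (443/48) = -60/443 - 16/443*e1 - 32/443*e2 + 128/443*e12; translating back:
Answer: -60/443 - 16/443*i - 32/443*j + 128/443*k


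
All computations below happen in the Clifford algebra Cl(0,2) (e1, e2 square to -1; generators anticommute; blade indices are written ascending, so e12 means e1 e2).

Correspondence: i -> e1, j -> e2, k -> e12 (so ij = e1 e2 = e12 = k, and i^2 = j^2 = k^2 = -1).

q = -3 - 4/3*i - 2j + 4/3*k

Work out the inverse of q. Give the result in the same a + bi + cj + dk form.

In blades: q = -3 - 4/3*e1 - 2*e2 + 4/3*e12.
With qbar = -3 + 4/3*e1 + 2*e2 - 4/3*e12 (scalar fixed, mapped units negated), q qbar = 149/9 (the sum of squared coefficients), so q^-1 = qbar / (149/9) = -27/149 + 12/149*e1 + 18/149*e2 - 12/149*e12; translating back:
Answer: -27/149 + 12/149*i + 18/149*j - 12/149*k


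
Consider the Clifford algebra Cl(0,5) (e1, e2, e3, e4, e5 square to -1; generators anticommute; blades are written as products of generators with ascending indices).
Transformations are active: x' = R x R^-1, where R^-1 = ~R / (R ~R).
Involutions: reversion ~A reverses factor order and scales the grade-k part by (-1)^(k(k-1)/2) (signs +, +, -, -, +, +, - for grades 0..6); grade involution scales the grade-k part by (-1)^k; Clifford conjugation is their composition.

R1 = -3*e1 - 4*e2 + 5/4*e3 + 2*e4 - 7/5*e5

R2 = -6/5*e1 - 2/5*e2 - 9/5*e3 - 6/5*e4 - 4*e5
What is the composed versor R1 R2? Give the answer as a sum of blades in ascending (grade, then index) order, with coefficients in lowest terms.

Distribute over the terms of R1 (each basis-blade product reordered to ascending indices, repeated generators contracted through their squares):
(-3*e1) R2 = -18/5 + 6/5*e1 e2 + 27/5*e1 e3 + 18/5*e1 e4 + 12*e1 e5
(-4*e2) R2 = -8/5 - 24/5*e1 e2 + 36/5*e2 e3 + 24/5*e2 e4 + 16*e2 e5
(5/4*e3) R2 = 9/4 + 3/2*e1 e3 + 1/2*e2 e3 - 3/2*e3 e4 - 5*e3 e5
(2*e4) R2 = 12/5 + 12/5*e1 e4 + 4/5*e2 e4 + 18/5*e3 e4 - 8*e4 e5
(-7/5*e5) R2 = -28/5 - 42/25*e1 e5 - 14/25*e2 e5 - 63/25*e3 e5 - 42/25*e4 e5
Summing the partial products and collecting blades:
Answer: -123/20 - 18/5*e1 e2 + 69/10*e1 e3 + 6*e1 e4 + 258/25*e1 e5 + 77/10*e2 e3 + 28/5*e2 e4 + 386/25*e2 e5 + 21/10*e3 e4 - 188/25*e3 e5 - 242/25*e4 e5


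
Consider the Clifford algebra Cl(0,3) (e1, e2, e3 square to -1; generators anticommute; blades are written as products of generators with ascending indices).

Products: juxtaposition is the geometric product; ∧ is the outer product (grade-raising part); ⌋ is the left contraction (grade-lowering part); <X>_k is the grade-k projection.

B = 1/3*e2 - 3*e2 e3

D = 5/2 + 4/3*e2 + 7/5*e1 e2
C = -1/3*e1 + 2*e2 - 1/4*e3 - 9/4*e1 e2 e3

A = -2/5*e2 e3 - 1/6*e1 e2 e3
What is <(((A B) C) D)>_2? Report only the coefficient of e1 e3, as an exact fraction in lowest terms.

step 1: -6/5 - 1/2*e1 - 2/15*e3 - 1/18*e1 e3
step 2: -1/5 + 139/360*e1 - 91/40*e2 + 43/135*e3 - 13/10*e1 e2 + 29/360*e1 e3 - 103/120*e2 e3 + 253/90*e1 e2 e3
step 3: 653/150 - 1751/3600*e1 - 23381/3600*e2 - 5783/1350*e3 - 8141/2700*e1 e2 + 29677/10800*e1 e3 - 86939/32400*e2 e3 + 19889/2700*e1 e2 e3
step 4: -8141/2700*e1 e2 + 29677/10800*e1 e3 - 86939/32400*e2 e3
Answer: 29677/10800


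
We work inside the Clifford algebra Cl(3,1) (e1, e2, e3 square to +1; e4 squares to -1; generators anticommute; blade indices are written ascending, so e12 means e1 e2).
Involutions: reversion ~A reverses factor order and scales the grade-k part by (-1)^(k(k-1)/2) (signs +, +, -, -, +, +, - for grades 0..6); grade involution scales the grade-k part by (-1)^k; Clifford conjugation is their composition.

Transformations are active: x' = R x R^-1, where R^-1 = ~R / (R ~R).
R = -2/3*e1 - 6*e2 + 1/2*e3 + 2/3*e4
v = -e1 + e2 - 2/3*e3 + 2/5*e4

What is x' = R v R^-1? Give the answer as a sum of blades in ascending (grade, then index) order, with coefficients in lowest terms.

~R = -2/3*e1 - 6*e2 + 1/2*e3 + 2/3*e4, and R ~R = 145/4, so R^-1 = ~R / (145/4).
R v = -89/15 - 20/3*e12 + 17/18*e13 + 2/5*e14 + 7/2*e23 - 46/15*e24 + 29/45*e34
Answer: 7949/6525*e1 + 699/725*e2 + 1094/2175*e3 - 4034/6525*e4


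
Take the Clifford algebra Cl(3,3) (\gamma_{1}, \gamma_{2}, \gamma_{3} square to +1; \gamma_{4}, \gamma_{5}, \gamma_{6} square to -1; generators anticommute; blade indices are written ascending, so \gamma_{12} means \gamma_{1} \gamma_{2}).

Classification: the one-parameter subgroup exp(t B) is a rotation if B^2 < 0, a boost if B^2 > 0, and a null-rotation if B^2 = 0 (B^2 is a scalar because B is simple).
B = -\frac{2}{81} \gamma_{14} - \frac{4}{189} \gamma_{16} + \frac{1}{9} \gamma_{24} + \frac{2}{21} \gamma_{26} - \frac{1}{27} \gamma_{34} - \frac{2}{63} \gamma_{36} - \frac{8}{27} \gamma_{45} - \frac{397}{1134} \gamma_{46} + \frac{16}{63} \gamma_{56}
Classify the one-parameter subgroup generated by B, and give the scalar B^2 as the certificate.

B^2 term by term: the squares give (-\frac{2}{81})^2*(\gamma_{14})^2 + (-\frac{4}{189})^2*(\gamma_{16})^2 + (\frac{1}{9})^2*(\gamma_{24})^2 + (\frac{2}{21})^2*(\gamma_{26})^2 + (-\frac{1}{27})^2*(\gamma_{34})^2 + (-\frac{2}{63})^2*(\gamma_{36})^2 + (-\frac{8}{27})^2*(\gamma_{45})^2 + (-\frac{397}{1134})^2*(\gamma_{46})^2 + (\frac{16}{63})^2*(\gamma_{56})^2 = \frac{4}{6561}*(+1) + \frac{16}{35721}*(+1) + \frac{1}{81}*(+1) + \frac{4}{441}*(+1) + \frac{1}{729}*(+1) + \frac{4}{3969}*(+1) + \frac{64}{729}*(-1) + \frac{157609}{1285956}*(-1) + \frac{256}{3969}*(-1) = -\frac{1}{4} (each basis 2-blade squares to minus the product of its generators' squares); cross terms between blades sharing an index anticommute and cancel; the commuting (index-disjoint) pairs give grade-4 terms 2*c*c'*(blade product), which cancel blade by blade — \gamma_{1246}: \frac{8}{1701} - \frac{8}{1701} = 0; \gamma_{1346}: -\frac{8}{5103} + \frac{8}{5103} = 0; \gamma_{1456}: -\frac{64}{5103} + \frac{64}{5103} = 0; \gamma_{2346}: \frac{4}{567} - \frac{4}{567} = 0; \gamma_{2456}: \frac{32}{567} - \frac{32}{567} = 0; \gamma_{3456}: -\frac{32}{1701} + \frac{32}{1701} = 0 — confirming B is simple. So B^2 = -\frac{1}{4}.
Answer: rotation, certificate B^2 = -\frac{1}{4}. Key observation: B^2 = -\frac{1}{4} is a conjugation invariant, so its sign decides the class regardless of the surface form of B.


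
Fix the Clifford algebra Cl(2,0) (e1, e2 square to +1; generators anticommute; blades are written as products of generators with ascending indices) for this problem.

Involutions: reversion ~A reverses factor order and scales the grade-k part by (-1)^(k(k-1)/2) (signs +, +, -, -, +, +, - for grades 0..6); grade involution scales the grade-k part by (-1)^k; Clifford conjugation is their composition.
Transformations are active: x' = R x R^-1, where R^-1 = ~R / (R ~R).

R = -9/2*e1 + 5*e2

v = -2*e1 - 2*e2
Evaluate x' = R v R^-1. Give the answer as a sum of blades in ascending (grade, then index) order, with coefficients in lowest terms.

~R = -9/2*e1 + 5*e2, and R ~R = 181/4, so R^-1 = ~R / (181/4).
R v = -1 + 19*e1 e2
Answer: 398/181*e1 + 322/181*e2


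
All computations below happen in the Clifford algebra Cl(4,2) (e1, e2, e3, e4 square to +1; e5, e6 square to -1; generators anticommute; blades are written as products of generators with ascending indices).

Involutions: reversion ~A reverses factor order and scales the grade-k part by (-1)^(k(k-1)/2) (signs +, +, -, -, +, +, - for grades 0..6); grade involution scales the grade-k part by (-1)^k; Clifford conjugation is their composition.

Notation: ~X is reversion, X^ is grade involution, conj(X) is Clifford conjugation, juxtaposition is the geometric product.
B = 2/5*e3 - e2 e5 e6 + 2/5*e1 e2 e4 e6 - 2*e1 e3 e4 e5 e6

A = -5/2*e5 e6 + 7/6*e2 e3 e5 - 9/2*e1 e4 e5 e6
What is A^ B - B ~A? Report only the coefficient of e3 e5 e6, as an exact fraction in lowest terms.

first term: -5/2*e2 - 9*e3 + 34/15*e2 e5 - 7/6*e3 e6 + 9/2*e1 e2 e4 - 5*e1 e3 e4 - e3 e5 e6 + e1 e2 e4 e5 + 7/3*e1 e2 e4 e6 + 4/3*e1 e3 e4 e5 e6
second term: 5/2*e2 - 9*e3 - 4/3*e2 e5 + 7/6*e3 e6 + 9/2*e1 e2 e4 + 5*e1 e3 e4 + e3 e5 e6 + e1 e2 e4 e5 - 7/3*e1 e2 e4 e6 + 34/15*e1 e3 e4 e5 e6
Answer: -2


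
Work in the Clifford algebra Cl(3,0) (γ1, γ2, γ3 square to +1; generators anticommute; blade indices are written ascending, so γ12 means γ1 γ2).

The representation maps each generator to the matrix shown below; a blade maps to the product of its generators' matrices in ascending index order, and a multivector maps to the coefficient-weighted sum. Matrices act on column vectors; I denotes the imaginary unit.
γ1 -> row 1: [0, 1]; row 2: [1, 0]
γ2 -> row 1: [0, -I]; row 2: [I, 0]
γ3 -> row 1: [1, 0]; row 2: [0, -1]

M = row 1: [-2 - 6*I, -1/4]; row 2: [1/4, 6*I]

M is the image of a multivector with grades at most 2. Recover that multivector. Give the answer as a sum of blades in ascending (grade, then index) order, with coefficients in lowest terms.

Method: 1, rho(γ1), rho(γ2), rho(γ3) form a trace-orthogonal basis of the 2x2 complex matrices (tr(X Y) = 2 if X = Y, else 0), so M = m0*1 + m1*rho(γ1) + m2*rho(γ2) + m3*rho(γ3) with m0 = tr(M)/2 = -1, m1 = tr(M rho(γ1))/2 = 0, m2 = tr(M rho(γ2))/2 = -I/4, m3 = tr(M rho(γ3))/2 = -1 - 6*I.
Multiplying table entries, the bivector images are rho(γ12) = I*rho(γ3), rho(γ13) = -I*rho(γ2), rho(γ23) = I*rho(γ1); with real blade coefficients the real parts of m0..m3 are the coefficients of 1, γ1, γ2, γ3 and the imaginary parts give the bivectors (γ23: Im m1, γ13: -Im m2, γ12: Im m3).
Answer: -1 - γ3 - 6*γ12 + 1/4*γ13


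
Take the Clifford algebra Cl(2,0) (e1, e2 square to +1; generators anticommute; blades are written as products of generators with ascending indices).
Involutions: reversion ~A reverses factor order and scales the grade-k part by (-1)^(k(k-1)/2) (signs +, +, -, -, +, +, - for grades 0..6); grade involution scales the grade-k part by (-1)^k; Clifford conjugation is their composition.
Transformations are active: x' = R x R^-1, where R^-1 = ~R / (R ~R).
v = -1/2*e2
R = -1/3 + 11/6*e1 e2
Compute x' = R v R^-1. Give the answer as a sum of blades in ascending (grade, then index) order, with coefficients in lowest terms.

~R = -1/3 - 11/6*e1 e2, and R ~R = 125/36, so R^-1 = ~R / (125/36).
R v = -11/12*e1 + 1/6*e2
Answer: 22/125*e1 + 117/250*e2


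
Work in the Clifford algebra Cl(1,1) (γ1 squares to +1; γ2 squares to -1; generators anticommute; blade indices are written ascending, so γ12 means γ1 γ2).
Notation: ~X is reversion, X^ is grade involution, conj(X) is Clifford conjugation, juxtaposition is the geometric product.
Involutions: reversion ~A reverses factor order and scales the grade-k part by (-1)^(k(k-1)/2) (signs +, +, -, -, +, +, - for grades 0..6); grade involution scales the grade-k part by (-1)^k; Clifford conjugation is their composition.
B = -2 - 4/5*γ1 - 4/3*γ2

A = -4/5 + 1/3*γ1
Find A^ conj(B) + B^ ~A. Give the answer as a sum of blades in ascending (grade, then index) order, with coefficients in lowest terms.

first term: 4/3 + 2/75*γ1 - 16/15*γ2 - 4/9*γ12
second term: 28/15 - 98/75*γ1 - 16/15*γ2 - 4/9*γ12
Answer: 16/5 - 32/25*γ1 - 32/15*γ2 - 8/9*γ12


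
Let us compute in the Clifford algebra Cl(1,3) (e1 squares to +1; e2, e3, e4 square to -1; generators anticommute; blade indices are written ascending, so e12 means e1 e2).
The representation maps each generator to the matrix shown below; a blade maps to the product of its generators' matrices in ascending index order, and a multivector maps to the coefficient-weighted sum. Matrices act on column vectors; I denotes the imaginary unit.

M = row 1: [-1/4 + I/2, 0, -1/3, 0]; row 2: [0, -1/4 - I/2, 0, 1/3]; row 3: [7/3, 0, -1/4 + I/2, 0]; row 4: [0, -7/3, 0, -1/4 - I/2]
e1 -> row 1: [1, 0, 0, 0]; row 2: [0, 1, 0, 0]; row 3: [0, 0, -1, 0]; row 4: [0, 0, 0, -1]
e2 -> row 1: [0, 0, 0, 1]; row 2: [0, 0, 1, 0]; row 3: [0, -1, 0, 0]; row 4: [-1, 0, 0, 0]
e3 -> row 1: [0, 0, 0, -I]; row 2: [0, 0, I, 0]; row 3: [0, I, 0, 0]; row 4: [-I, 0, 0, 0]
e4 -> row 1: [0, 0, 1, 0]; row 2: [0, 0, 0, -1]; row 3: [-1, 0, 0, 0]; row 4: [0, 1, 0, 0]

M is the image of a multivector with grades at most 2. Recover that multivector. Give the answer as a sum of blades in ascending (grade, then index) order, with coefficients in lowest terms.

Method: the blade images are trace-orthogonal — tr(rho(e_A) rho(e_B)^-1) = 4 if A = B and 0 otherwise — and rho(e_A)^-1 = (e_A)^2 * rho(e_A) with (e_A)^2 = +1 or -1, so the coefficient of e_A in the preimage is (e_A)^2 * tr(M rho(e_A))/4.
Nonzero projections over blades of grade <= 2: 1: (1)^2 = +1, tr(M 1) = -1, coefficient -1/4; e4: (e4)^2 = -1, tr(M rho(e4)) = 16/3, coefficient -4/3; e14: (e14)^2 = +1, tr(M rho(e14)) = 4, coefficient 1; e23: (e23)^2 = -1, tr(M rho(e23)) = 2, coefficient -1/2. Every other blade of grade <= 2 projects to 0.
Answer: -1/4 - 4/3*e4 + e14 - 1/2*e23
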